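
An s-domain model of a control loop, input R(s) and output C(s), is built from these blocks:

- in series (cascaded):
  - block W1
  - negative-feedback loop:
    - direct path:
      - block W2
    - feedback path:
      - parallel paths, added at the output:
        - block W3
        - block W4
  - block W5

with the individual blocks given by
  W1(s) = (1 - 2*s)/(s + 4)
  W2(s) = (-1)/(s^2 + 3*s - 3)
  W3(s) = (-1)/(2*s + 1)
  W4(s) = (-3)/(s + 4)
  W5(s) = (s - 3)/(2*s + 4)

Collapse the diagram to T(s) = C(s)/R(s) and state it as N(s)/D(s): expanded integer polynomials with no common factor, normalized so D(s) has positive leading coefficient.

1. sum the parallel branches W3, W4, giving (-7*s - 7)/(2*s^2 + 9*s + 4)
2. reduce the feedback loop with forward W2 and return (W3+W4), giving (-2*s^2 - 9*s - 4)/(2*s^4 + 15*s^3 + 25*s^2 - 8*s - 5)
3. series reduction of W1, [W2/(1+W2*(W3+W4))], W5, which is the overall transfer function T(s) = C(s)/R(s) in lowest terms

Hence the answer: (4*s^3 - 12*s^2 - s + 3)/(4*s^5 + 38*s^4 + 110*s^3 + 84*s^2 - 42*s - 20)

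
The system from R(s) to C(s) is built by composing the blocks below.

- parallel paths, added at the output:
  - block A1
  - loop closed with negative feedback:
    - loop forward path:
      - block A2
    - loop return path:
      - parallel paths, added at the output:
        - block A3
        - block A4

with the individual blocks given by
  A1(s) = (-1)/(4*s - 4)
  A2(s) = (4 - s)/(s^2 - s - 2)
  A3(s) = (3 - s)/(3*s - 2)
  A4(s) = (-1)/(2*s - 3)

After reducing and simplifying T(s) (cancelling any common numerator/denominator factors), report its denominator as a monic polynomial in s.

Answer: s^5 - 23*s^4/6 + 5*s^3/3 + 29*s^2/3 - 91*s/6 + 20/3

Working:
[1] parallel reduction of A3, A4; result (-2*s^2 + 6*s - 7)/(6*s^2 - 13*s + 6)
[2] reduce the feedback loop with forward A2 and return (A3+A4); result (-6*s^3 + 37*s^2 - 58*s + 24)/(6*s^4 - 17*s^3 - 7*s^2 + 51*s - 40)
[3] add A1, [A2/(1+A2*(A3+A4))] (parallel); result (-30*s^4 + 189*s^3 - 373*s^2 + 277*s - 56)/(24*s^5 - 92*s^4 + 40*s^3 + 232*s^2 - 364*s + 160)
Step 3 gives the fully reduced T(s), with no common factor left to cancel. The denominator's leading coefficient is 24, so divide each of its coefficients by 24 to get the monic form.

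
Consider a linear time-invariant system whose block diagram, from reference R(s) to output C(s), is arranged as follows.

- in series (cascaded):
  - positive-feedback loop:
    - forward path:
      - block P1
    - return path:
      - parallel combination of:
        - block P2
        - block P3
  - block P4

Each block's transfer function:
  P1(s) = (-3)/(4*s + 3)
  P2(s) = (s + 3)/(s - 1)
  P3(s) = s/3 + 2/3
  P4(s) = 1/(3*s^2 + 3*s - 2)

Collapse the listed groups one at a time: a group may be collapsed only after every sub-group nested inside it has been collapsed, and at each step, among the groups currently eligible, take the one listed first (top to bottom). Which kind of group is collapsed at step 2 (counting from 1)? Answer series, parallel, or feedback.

[1] sum the parallel branches P2, P3
[2] reduce the feedback loop with forward P1 and return (P2+P3)
[3] series reduction of [P1/(1-P1*(P2+P3))], P4
Step 2 collapses a feedback group.

Answer: feedback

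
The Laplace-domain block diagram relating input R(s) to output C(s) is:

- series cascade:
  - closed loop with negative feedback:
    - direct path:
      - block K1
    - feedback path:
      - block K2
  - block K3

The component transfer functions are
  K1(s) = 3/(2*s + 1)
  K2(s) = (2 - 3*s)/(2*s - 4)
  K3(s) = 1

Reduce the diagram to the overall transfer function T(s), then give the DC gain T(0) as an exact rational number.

[1] close the feedback loop around K1, K2 gives (6*s - 12)/(4*s^2 - 15*s + 2)
[2] cascade [K1/(1+K1*K2)], K3 gives (6*s - 12)/(4*s^2 - 15*s + 2)
That last expression is T(s); at s = 0 only the constant terms survive, so T(0) = -12/2 = -6.

Final answer: -6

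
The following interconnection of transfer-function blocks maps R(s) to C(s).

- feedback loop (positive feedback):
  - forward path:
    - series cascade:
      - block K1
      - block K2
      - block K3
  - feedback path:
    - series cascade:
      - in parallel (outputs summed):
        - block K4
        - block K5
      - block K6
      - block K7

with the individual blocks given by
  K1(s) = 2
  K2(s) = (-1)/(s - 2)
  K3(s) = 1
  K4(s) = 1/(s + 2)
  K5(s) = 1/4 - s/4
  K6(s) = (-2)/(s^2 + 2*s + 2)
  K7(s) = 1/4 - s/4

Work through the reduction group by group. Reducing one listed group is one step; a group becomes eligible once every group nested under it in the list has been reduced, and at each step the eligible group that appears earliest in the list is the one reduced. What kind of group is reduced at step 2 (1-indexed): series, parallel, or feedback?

Step 1. reduce the series chain K1, K2, K3
Step 2. combine K4, K5 in parallel
Step 3. combine (K4+K5), K6, K7 in series
Step 4. reduce the feedback loop with forward (K1*K2*K3) and return ((K4+K5)*K6*K7)
The group at step 2 is a parallel group.

Therefore the answer is parallel.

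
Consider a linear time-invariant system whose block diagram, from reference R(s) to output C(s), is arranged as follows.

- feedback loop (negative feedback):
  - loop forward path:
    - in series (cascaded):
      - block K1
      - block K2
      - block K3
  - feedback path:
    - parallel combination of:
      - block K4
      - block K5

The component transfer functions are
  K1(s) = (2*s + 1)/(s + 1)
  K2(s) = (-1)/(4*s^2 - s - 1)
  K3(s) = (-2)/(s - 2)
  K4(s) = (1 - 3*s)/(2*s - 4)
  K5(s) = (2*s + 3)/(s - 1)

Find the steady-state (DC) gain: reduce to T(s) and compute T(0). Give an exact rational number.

Answer: -4/9

Working:
Step 1: series reduction of K1, K2, K3 = (4*s + 2)/(4*s^4 - 5*s^3 - 8*s^2 + 3*s + 2)
Step 2: sum the parallel branches K4, K5 = (s^2 + 2*s - 13)/(2*s^2 - 6*s + 4)
Step 3: reduce the feedback loop with forward (K1*K2*K3) and return (K4+K5) = (4*s^3 - 10*s^2 + 2*s + 4)/(4*s^6 - 17*s^5 + 15*s^4 + 19*s^3 - 18*s^2 - 24*s - 9)
Step 3 gives the overall T(s). Then T(0) = 4/(-9) = -4/9.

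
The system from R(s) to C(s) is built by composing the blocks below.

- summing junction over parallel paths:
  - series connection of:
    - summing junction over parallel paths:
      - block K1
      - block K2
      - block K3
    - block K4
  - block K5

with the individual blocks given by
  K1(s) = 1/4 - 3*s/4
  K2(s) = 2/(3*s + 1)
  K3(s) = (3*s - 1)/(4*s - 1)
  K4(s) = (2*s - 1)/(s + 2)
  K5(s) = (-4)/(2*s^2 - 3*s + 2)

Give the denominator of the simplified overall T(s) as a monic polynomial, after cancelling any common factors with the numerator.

Step 1: add K1, K2, K3 (parallel); result (-36*s^3 + 45*s^2 + 36*s - 13)/(48*s^2 + 4*s - 4)
Step 2: reduce the series chain (K1+K2+K3), K4; result (-72*s^4 + 126*s^3 + 27*s^2 - 62*s + 13)/(48*s^3 + 100*s^2 + 4*s - 8)
Step 3: add ((K1+K2+K3)*K4), K5 (parallel); result (-144*s^6 + 468*s^5 - 468*s^4 - 145*s^3 - 134*s^2 - 179*s + 58)/(96*s^5 + 56*s^4 - 196*s^3 + 172*s^2 + 32*s - 16)
Step 3 gives the fully reduced T(s), with no common factor left to cancel. The denominator's leading coefficient is 96, so divide each of its coefficients by 96 to get the monic form.

Answer: s^5 + 7*s^4/12 - 49*s^3/24 + 43*s^2/24 + s/3 - 1/6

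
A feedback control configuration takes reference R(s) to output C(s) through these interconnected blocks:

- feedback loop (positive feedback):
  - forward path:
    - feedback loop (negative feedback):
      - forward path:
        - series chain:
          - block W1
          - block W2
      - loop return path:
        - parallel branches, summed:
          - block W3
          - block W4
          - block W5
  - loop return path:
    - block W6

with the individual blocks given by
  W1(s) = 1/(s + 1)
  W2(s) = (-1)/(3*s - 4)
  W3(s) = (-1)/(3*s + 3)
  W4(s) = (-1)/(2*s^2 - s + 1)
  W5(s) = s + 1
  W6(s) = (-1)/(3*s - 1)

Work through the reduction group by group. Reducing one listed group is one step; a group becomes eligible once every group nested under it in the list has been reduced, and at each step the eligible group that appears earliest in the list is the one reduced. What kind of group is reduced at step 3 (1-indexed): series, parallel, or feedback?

Step 1. cascade W1, W2
Step 2. parallel reduction of W3, W4, W5
Step 3. close the feedback loop around (W1*W2), (W3+W4+W5)
Step 4. feedback reduction of [(W1*W2)/(1+(W1*W2)*(W3+W4+W5))], W6
At step 3 the group reduced is feedback.

Final answer: feedback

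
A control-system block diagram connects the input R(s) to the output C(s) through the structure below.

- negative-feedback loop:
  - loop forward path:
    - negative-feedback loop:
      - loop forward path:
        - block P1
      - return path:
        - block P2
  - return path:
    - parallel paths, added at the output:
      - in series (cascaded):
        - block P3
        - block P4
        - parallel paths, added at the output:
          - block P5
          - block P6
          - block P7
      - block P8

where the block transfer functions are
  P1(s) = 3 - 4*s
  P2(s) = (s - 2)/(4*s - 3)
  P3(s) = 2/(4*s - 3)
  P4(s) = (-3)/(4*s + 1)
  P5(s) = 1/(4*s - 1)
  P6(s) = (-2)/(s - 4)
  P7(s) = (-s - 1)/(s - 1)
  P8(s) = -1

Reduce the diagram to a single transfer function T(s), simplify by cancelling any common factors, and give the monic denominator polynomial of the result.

1. reduce the feedback loop with forward P1 and return P2 gives (4*s - 3)/(s - 3)
2. combine P5, P6, P7 in parallel gives (-4*s^3 + 6*s^2 + 18*s - 2)/(4*s^3 - 21*s^2 + 21*s - 4)
3. multiply P3, P4, (P5+P6+P7) (series) gives (24*s^3 - 36*s^2 - 108*s + 12)/(64*s^5 - 368*s^4 + 492*s^3 - 169*s^2 - 31*s + 12)
4. combine (P3*P4*(P5+P6+P7)), P8 in parallel gives (-64*s^5 + 368*s^4 - 468*s^3 + 133*s^2 - 77*s)/(64*s^5 - 368*s^4 + 492*s^3 - 169*s^2 - 31*s + 12)
5. reduce the feedback loop with forward [P1/(1+P1*P2)] and return ((P3*P4*(P5+P6+P7))+P8) gives (-64*s^5 + 368*s^4 - 492*s^3 + 169*s^2 + 31*s - 12)/(48*s^5 - 240*s^4 + 165*s^3 + 51*s^2 + 96*s - 12)
No further cancellation is possible in the step-5 result, so that is T(s). Its denominator becomes monic after dividing by the leading coefficient 48.

Hence the answer: s^5 - 5*s^4 + 55*s^3/16 + 17*s^2/16 + 2*s - 1/4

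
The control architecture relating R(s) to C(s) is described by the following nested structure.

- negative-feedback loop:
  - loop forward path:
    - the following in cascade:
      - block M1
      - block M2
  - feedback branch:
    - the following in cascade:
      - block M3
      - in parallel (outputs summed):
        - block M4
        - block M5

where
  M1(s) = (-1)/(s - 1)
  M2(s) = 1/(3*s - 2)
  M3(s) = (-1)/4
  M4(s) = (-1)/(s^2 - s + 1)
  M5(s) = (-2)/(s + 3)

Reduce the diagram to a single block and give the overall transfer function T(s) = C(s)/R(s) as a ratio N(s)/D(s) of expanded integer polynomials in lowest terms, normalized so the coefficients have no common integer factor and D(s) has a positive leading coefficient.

Reducing step by step:

(1) multiply M1, M2 (series) gives (-1)/(3*s^2 - 5*s + 2)
(2) sum the parallel branches M4, M5 gives (-2*s^2 + s - 5)/(s^3 + 2*s^2 - 2*s + 3)
(3) series reduction of M3, (M4+M5) gives (2*s^2 - s + 5)/(4*s^3 + 8*s^2 - 8*s + 12)
(4) collapse the loop ((M1*M2) forward, (M3*(M4+M5)) return) - this is the overall T(s), already in the required normalized form

Answer: (-4*s^3 - 8*s^2 + 8*s - 12)/(12*s^5 + 4*s^4 - 56*s^3 + 90*s^2 - 75*s + 19)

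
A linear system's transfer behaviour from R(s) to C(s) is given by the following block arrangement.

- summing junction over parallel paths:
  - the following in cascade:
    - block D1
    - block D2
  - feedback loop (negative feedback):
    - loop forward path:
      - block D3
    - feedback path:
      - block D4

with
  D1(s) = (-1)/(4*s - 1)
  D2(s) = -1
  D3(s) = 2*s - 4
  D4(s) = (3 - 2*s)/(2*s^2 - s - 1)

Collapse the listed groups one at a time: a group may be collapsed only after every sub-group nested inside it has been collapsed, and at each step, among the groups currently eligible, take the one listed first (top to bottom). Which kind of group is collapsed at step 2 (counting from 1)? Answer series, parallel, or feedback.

(1) reduce the series chain D1, D2
(2) collapse the loop (D3 forward, D4 return)
(3) reduce the parallel group (D1*D2), [D3/(1+D3*D4)]
Step 2: feedback.

Answer: feedback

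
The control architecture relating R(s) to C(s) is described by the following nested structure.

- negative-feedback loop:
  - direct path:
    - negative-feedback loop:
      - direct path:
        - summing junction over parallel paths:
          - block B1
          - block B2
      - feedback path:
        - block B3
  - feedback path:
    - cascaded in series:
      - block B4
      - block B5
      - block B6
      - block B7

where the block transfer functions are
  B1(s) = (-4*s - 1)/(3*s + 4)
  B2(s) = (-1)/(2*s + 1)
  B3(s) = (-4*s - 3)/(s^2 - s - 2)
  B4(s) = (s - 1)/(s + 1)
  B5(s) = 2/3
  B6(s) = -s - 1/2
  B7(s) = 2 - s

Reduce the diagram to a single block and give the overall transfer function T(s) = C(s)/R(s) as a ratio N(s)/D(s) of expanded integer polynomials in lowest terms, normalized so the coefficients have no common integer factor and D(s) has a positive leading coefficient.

Reducing step by step:

Step 1 - add B1, B2 (parallel), giving (-8*s^2 - 9*s - 5)/(6*s^2 + 11*s + 4)
Step 2 - feedback reduction of (B1+B2), B3, giving (-8*s^4 - s^3 + 20*s^2 + 23*s + 10)/(6*s^4 + 37*s^3 + 41*s^2 + 21*s + 7)
Step 3 - combine B4, B5, B6, B7 in series, giving (2*s^3 - 5*s^2 + s + 2)/(3*s + 3)
Step 4 - collapse the loop ([(B1+B2)/(1+(B1+B2)*B3)] forward, (B4*B5*B6*B7) return) - this is the overall T(s), already in the required normalized form

Answer: (24*s^4 + 3*s^3 - 60*s^2 - 69*s - 30)/(16*s^6 - 54*s^5 - s^4 - 57*s^3 - 100*s^2 - 99*s - 41)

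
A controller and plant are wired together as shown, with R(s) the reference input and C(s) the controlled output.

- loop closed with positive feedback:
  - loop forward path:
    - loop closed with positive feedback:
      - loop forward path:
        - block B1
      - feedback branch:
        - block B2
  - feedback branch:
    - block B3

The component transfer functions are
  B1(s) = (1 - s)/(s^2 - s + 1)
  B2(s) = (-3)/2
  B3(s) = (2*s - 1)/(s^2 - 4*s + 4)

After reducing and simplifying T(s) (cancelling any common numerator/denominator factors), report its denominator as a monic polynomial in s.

Step 1: collapse the loop (B1 forward, B2 return) -> (2 - 2*s)/(2*s^2 - 5*s + 5)
Step 2: feedback reduction of [B1/(1-B1*B2)], B3 -> (-2*s^3 + 10*s^2 - 16*s + 8)/(2*s^4 - 13*s^3 + 37*s^2 - 46*s + 22)
Step 2 gives the fully reduced T(s), with no common factor left to cancel. The denominator's leading coefficient is 2, so divide each of its coefficients by 2 to get the monic form.

Final answer: s^4 - 13*s^3/2 + 37*s^2/2 - 23*s + 11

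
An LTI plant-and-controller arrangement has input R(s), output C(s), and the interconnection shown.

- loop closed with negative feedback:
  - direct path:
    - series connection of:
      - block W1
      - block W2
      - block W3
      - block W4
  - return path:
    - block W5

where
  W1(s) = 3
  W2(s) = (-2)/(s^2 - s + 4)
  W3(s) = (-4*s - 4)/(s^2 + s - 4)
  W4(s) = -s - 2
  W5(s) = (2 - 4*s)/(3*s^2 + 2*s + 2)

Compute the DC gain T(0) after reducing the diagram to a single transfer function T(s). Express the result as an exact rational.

Answer: 3/4

Working:
Step 1. multiply W1, W2, W3, W4 (series): (-24*s^2 - 72*s - 48)/(s^4 - s^2 + 8*s - 16)
Step 2. reduce the feedback loop with forward (W1*W2*W3*W4) and return W5: (-72*s^4 - 264*s^3 - 336*s^2 - 240*s - 96)/(3*s^6 + 2*s^5 - s^4 + 118*s^3 + 206*s^2 + 32*s - 128)
That last expression is T(s); at s = 0 only the constant terms survive, so T(0) = -96/(-128) = 3/4.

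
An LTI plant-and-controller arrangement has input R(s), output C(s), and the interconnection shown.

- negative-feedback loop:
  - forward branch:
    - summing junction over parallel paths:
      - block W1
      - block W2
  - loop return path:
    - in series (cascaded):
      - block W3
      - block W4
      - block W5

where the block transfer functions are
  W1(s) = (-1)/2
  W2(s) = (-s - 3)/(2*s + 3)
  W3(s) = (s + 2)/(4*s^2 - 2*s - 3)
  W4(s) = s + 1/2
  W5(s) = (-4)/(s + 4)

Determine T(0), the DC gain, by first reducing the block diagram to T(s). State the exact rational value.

The answer is -3.

Reasoning:
[1] sum the parallel branches W1, W2: (-4*s - 9)/(4*s + 6)
[2] series reduction of W3, W4, W5: (-4*s^2 - 10*s - 4)/(4*s^3 + 14*s^2 - 11*s - 12)
[3] feedback reduction of (W1+W2), (W3*W4*W5): (-16*s^4 - 92*s^3 - 82*s^2 + 147*s + 108)/(16*s^4 + 96*s^3 + 116*s^2 - 8*s - 36)
Evaluating the step-3 result (the overall T(s)) at s = 0 gives T(0) = 108/(-36) = -3.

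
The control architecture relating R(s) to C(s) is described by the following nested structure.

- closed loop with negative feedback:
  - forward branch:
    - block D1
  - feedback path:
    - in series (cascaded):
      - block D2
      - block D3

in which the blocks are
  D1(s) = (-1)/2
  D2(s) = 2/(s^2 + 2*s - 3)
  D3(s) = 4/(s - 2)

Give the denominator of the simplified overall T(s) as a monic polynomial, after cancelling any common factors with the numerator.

Reducing step by step:

[1] cascade D2, D3 -> 8/(s^3 - 7*s + 6)
[2] feedback reduction of D1, (D2*D3) -> (-s^3 + 7*s - 6)/(2*s^3 - 14*s + 4)
Step 2 gives the fully reduced T(s), with no common factor left to cancel. The denominator's leading coefficient is 2, so divide each of its coefficients by 2 to get the monic form.

Answer: s^3 - 7*s + 2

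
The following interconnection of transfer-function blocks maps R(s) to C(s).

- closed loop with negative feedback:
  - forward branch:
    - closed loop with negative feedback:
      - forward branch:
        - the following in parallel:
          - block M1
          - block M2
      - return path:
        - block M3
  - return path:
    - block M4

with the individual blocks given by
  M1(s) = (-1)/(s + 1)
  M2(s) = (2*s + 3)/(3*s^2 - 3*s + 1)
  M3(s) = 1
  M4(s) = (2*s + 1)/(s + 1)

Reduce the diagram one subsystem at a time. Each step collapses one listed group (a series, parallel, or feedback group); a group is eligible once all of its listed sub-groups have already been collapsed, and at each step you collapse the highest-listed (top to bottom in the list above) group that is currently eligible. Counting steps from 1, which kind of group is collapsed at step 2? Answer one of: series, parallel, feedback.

Step 1: reduce the parallel group M1, M2
Step 2: collapse the loop ((M1+M2) forward, M3 return)
Step 3: apply the feedback formula to [(M1+M2)/(1+(M1+M2)*M3)], M4
Step 2 collapses a feedback group.

Therefore the answer is feedback.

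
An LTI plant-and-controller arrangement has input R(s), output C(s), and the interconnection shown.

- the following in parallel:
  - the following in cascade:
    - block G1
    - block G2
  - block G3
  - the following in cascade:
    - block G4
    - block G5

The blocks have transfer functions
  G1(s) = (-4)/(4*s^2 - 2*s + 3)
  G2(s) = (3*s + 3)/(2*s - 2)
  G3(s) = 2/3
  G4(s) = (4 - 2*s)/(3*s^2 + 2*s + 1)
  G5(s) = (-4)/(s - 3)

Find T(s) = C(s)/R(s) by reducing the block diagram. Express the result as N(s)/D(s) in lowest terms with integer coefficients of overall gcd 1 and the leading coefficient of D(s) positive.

[1] series reduction of G1, G2, giving (-6*s - 6)/(4*s^3 - 6*s^2 + 5*s - 3)
[2] reduce the series chain G4, G5, giving (8*s - 16)/(3*s^3 - 7*s^2 - 5*s - 3)
[3] combine (G1*G2), G3, (G4*G5) in parallel - this is the overall T(s), already in the required normalized form

Answer: (24*s^6 - 92*s^5 + 116*s^4 - 316*s^3 + 652*s^2 - 168*s + 216)/(36*s^6 - 138*s^5 + 111*s^4 - 78*s^3 + 42*s^2 + 27)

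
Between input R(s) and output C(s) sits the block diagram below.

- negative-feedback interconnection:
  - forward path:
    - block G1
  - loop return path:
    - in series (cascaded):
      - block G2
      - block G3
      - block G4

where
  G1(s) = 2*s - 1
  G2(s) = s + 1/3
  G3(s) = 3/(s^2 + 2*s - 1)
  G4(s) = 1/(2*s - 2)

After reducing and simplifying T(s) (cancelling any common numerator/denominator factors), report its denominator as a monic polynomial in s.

Answer: s^3 + 4*s^2 - 7*s/2 + 1/2

Working:
(1) multiply G2, G3, G4 (series) = (3*s + 1)/(2*s^3 + 2*s^2 - 6*s + 2)
(2) reduce the feedback loop with forward G1 and return (G2*G3*G4) = (4*s^4 + 2*s^3 - 14*s^2 + 10*s - 2)/(2*s^3 + 8*s^2 - 7*s + 1)
The result of step 2 is T(s) in lowest terms. Its denominator has leading coefficient 2; dividing the denominator through by 2 makes it monic.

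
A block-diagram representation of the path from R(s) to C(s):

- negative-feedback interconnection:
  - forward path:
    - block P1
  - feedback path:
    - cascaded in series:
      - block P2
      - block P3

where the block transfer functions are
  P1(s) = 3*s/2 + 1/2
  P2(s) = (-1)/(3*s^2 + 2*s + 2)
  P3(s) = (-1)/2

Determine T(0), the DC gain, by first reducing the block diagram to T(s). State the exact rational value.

(1) series reduction of P2, P3; result 1/(6*s^2 + 4*s + 4)
(2) feedback reduction of P1, (P2*P3); result (18*s^3 + 18*s^2 + 16*s + 4)/(12*s^2 + 11*s + 9)
Step 2 gives the overall T(s). Then T(0) = 4/9.

Answer: 4/9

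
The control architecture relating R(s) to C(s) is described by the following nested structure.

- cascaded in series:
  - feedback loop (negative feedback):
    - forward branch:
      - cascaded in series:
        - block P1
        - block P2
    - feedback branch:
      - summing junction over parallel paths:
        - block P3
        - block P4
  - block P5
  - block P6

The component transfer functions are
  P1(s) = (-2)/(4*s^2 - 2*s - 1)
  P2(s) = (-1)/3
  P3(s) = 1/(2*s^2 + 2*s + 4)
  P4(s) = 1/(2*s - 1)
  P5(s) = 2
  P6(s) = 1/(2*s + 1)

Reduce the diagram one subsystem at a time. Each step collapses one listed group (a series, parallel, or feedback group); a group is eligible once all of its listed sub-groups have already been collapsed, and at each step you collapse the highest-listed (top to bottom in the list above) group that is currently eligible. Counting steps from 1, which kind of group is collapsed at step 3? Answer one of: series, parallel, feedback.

1. multiply P1, P2 (series)
2. reduce the parallel group P3, P4
3. close the feedback loop around (P1*P2), (P3+P4)
4. reduce the series chain [(P1*P2)/(1+(P1*P2)*(P3+P4))], P5, P6
At step 3 the group reduced is feedback.

Hence the answer: feedback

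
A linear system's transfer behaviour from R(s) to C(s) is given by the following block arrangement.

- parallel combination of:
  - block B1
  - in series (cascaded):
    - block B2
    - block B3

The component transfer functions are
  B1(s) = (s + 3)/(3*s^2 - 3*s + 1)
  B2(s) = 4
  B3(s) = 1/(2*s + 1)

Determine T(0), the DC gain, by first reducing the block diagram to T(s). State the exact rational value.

Answer: 7

Working:
Step 1 - cascade B2, B3 -> 4/(2*s + 1)
Step 2 - reduce the parallel group B1, (B2*B3) -> (14*s^2 - 5*s + 7)/(6*s^3 - 3*s^2 - s + 1)
Evaluating the step-2 result (the overall T(s)) at s = 0 gives T(0) = 7/1 = 7.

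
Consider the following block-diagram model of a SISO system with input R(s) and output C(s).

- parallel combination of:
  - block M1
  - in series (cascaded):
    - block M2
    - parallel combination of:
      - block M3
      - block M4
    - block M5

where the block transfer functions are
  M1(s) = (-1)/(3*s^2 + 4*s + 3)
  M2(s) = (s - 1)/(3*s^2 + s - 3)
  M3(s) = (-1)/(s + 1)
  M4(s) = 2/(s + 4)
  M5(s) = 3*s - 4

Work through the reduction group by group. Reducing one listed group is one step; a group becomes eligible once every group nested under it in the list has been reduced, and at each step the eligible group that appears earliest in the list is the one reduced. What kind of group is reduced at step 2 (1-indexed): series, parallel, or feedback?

The answer is series.

Reasoning:
[1] parallel reduction of M3, M4
[2] reduce the series chain M2, (M3+M4), M5
[3] combine M1, (M2*(M3+M4)*M5) in parallel
Step 2: series.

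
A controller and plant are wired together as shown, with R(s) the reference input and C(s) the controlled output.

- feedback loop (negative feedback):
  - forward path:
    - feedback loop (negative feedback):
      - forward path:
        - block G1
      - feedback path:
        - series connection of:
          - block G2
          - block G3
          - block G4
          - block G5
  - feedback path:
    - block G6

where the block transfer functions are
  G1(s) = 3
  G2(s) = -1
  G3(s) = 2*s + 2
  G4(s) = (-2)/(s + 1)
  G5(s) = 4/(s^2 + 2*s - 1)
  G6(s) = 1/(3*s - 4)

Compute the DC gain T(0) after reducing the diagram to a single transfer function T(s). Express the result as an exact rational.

Reducing step by step:

Step 1 - series reduction of G2, G3, G4, G5, giving 16/(s^2 + 2*s - 1)
Step 2 - close the feedback loop around G1, (G2*G3*G4*G5), giving (3*s^2 + 6*s - 3)/(s^2 + 2*s + 47)
Step 3 - feedback reduction of [G1/(1+G1*(G2*G3*G4*G5))], G6, giving (9*s^3 + 6*s^2 - 33*s + 12)/(3*s^3 + 5*s^2 + 139*s - 191)
The step-3 result is T(s). Setting s = 0: T(0) = 12/(-191) = -12/191.

Answer: -12/191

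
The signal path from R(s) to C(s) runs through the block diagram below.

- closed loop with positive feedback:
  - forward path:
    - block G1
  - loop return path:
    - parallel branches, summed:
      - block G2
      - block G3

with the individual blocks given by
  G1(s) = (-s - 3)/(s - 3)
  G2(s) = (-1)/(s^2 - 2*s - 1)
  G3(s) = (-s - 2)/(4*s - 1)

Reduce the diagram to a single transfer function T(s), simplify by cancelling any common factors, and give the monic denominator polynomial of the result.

Step 1 - combine G2, G3 in parallel; result (-s^3 + s + 3)/(4*s^3 - 9*s^2 - 2*s + 1)
Step 2 - reduce the feedback loop with forward G1 and return (G2+G3); result (-4*s^4 - 3*s^3 + 29*s^2 + 5*s - 3)/(3*s^4 - 24*s^3 + 26*s^2 + 13*s + 6)
No further cancellation is possible in the step-2 result, so that is T(s). Its denominator becomes monic after dividing by the leading coefficient 3.

Answer: s^4 - 8*s^3 + 26*s^2/3 + 13*s/3 + 2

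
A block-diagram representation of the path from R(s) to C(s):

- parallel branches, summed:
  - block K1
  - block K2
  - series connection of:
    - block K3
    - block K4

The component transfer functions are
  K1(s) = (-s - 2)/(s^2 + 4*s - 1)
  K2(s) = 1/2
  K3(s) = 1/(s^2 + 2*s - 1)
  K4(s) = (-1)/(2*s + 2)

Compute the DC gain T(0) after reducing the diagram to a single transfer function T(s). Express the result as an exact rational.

The answer is 3.

Reasoning:
[1] cascade K3, K4 gives (-1)/(2*s^3 + 6*s^2 + 2*s - 2)
[2] reduce the parallel group K1, K2, (K3*K4) gives (s^5 + 5*s^4 + 2*s^3 - 15*s^2 - 11*s + 6)/(2*s^5 + 14*s^4 + 24*s^3 - 10*s + 2)
That last expression is T(s); at s = 0 only the constant terms survive, so T(0) = 6/2 = 3.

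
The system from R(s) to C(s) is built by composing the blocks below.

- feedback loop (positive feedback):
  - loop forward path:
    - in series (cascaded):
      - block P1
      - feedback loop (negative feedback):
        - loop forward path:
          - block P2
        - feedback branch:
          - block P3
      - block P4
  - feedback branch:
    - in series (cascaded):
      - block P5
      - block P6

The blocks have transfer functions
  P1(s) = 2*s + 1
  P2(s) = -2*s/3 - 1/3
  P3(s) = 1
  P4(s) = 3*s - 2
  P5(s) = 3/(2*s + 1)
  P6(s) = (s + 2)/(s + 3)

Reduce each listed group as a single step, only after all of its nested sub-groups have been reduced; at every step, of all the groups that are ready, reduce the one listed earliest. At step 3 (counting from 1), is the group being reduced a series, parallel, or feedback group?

Reducing step by step:

[1] feedback reduction of P2, P3
[2] cascade P1, [P2/(1+P2*P3)], P4
[3] combine P5, P6 in series
[4] collapse the loop ((P1*[P2/(1+P2*P3)]*P4) forward, (P5*P6) return)
So the answer for step 3 is series.

Answer: series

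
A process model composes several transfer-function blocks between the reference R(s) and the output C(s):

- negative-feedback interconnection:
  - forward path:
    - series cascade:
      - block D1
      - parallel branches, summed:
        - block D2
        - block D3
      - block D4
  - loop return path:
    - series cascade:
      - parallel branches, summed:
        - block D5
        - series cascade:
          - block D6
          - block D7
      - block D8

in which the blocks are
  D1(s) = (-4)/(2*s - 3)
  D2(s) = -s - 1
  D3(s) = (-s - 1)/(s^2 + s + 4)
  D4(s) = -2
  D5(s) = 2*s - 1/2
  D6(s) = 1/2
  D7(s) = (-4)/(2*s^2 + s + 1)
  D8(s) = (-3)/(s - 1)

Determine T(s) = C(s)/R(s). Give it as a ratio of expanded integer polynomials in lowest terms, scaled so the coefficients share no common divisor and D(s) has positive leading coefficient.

(1) parallel reduction of D2, D3; result (-s^3 - 2*s^2 - 6*s - 5)/(s^2 + s + 4)
(2) cascade D1, (D2+D3), D4; result (-8*s^3 - 16*s^2 - 48*s - 40)/(2*s^3 - s^2 + 5*s - 12)
(3) combine D6, D7 in series; result (-2)/(2*s^2 + s + 1)
(4) parallel reduction of D5, (D6*D7); result (8*s^3 + 2*s^2 + 3*s - 5)/(4*s^2 + 2*s + 2)
(5) cascade (D5+(D6*D7)), D8; result (-24*s^3 - 6*s^2 - 9*s + 15)/(4*s^3 - 2*s^2 - 2)
(6) close the feedback loop around (D1*(D2+D3)*D4), ((D5+(D6*D7))*D8): this yields T(s), and no further normalization is needed

Hence the answer: (-16*s^6 - 24*s^5 - 80*s^4 - 24*s^3 + 56*s^2 + 48*s + 40)/(100*s^6 + 212*s^5 + 671*s^4 + 605*s^3 + 229*s^2 - 185*s - 288)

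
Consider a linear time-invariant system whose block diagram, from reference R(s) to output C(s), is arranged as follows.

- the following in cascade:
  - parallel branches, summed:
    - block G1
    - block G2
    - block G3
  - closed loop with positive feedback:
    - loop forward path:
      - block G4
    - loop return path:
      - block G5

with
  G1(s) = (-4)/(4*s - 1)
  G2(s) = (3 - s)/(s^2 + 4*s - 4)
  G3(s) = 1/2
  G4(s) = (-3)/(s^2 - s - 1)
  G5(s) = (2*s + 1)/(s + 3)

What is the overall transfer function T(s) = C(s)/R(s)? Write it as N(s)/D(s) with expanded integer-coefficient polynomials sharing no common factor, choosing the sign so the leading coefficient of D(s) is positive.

First reduce the diagram to T(s).

(1) combine G1, G2, G3 in parallel = (4*s^3 - s^2 - 26*s + 30)/(8*s^3 + 30*s^2 - 40*s + 8)
(2) close the feedback loop around G4, G5 = (-3*s - 9)/(s^3 + 2*s^2 + 2*s)
(3) combine (G1+G2+G3), [G4/(1-G4*G5)] in series; the result is T(s) itself (integer coefficients, no common factor, positive leading denominator coefficient)

Answer: (-12*s^4 - 33*s^3 + 87*s^2 + 144*s - 270)/(8*s^6 + 46*s^5 + 36*s^4 - 12*s^3 - 64*s^2 + 16*s)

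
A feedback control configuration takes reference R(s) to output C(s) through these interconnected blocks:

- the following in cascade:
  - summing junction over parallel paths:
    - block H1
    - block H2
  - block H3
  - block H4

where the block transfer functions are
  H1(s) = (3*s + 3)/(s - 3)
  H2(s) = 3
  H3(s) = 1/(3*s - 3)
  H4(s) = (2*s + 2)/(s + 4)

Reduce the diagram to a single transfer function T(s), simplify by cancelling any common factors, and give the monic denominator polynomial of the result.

The answer is s^2 + s - 12.

Reasoning:
Step 1: reduce the parallel group H1, H2 gives (6*s - 6)/(s - 3)
Step 2: series reduction of (H1+H2), H3, H4 gives (4*s + 4)/(s^2 + s - 12)
Step 2 gives the fully reduced T(s), with no common factor left to cancel. The denominator is already monic (leading coefficient 1).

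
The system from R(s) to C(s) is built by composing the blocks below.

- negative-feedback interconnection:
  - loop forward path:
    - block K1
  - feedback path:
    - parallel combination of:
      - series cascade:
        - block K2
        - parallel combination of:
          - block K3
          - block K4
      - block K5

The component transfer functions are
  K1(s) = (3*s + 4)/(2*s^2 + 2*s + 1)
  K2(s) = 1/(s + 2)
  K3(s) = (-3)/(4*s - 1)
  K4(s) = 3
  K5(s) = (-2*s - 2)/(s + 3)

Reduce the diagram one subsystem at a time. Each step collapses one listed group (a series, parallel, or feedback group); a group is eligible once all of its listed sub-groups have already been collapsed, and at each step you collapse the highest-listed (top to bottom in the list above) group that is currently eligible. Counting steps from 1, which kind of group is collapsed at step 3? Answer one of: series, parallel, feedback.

The answer is parallel.

Reasoning:
1. add K3, K4 (parallel)
2. cascade K2, (K3+K4)
3. combine (K2*(K3+K4)), K5 in parallel
4. close the feedback loop around K1, ((K2*(K3+K4))+K5)
At step 3 the group reduced is parallel.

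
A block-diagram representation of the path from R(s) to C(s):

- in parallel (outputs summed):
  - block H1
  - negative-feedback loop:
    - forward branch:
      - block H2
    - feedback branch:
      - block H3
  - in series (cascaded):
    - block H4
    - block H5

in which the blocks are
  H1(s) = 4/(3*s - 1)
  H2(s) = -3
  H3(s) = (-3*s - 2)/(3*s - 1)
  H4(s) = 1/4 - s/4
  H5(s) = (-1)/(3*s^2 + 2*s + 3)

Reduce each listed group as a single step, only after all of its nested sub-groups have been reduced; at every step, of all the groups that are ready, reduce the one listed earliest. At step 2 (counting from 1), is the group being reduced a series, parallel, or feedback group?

Step 1: feedback reduction of H2, H3
Step 2: reduce the series chain H4, H5
Step 3: reduce the parallel group H1, [H2/(1+H2*H3)], (H4*H5)
Step 2: series.

Final answer: series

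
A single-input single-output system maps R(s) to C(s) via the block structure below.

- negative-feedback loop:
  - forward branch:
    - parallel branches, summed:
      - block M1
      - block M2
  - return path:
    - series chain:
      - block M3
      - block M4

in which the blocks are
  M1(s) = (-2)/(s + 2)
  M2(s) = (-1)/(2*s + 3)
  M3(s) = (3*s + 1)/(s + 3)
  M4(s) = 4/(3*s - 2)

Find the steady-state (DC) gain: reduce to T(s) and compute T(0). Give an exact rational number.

Reducing step by step:

Step 1: combine M1, M2 in parallel, giving (-5*s - 8)/(2*s^2 + 7*s + 6)
Step 2: reduce the series chain M3, M4, giving (12*s + 4)/(3*s^2 + 7*s - 6)
Step 3: apply the feedback formula to (M1+M2), (M3*M4), giving (-15*s^3 - 59*s^2 - 26*s + 48)/(6*s^4 + 35*s^3 - 5*s^2 - 116*s - 68)
That last expression is T(s); at s = 0 only the constant terms survive, so T(0) = 48/(-68) = -12/17.

Answer: -12/17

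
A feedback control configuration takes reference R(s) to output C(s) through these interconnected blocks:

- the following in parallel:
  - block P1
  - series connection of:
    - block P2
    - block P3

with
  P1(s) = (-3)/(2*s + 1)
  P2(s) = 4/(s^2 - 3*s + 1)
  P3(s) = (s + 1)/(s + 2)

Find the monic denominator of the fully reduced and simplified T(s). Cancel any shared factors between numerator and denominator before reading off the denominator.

The answer is s^4 - s^3/2 - 11*s^2/2 - s/2 + 1.

Reasoning:
Step 1: reduce the series chain P2, P3 = (4*s + 4)/(s^3 - s^2 - 5*s + 2)
Step 2: add P1, (P2*P3) (parallel) = (-3*s^3 + 11*s^2 + 27*s - 2)/(2*s^4 - s^3 - 11*s^2 - s + 2)
That last expression is T(s), already simplified. Scaling its denominator by 1/2 (the reciprocal of the leading coefficient) yields the monic denominator.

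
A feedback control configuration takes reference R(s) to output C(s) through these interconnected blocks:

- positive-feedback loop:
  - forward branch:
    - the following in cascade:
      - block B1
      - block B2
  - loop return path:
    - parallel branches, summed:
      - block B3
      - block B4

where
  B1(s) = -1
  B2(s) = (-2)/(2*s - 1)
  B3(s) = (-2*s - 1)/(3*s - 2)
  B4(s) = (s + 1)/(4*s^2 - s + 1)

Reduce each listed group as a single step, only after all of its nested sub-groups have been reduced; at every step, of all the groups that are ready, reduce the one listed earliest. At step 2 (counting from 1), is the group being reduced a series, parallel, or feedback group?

(1) multiply B1, B2 (series)
(2) add B3, B4 (parallel)
(3) feedback reduction of (B1*B2), (B3+B4)
The group at step 2 is a parallel group.

Hence the answer: parallel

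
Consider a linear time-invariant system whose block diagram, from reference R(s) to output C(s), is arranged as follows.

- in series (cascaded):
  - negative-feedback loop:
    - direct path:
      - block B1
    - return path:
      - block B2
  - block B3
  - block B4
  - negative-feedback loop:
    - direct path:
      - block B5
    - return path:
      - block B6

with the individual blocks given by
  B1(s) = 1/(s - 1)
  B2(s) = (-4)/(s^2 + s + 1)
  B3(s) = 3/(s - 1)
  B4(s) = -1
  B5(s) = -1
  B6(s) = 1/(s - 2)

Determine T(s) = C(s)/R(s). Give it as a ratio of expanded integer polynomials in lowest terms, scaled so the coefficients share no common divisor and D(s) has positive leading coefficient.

Step 1 - feedback reduction of B1, B2, giving (s^2 + s + 1)/(s^3 - 5)
Step 2 - close the feedback loop around B5, B6, giving (2 - s)/(s - 3)
Step 3 - multiply [B1/(1+B1*B2)], B3, B4, [B5/(1+B5*B6)] (series); the result is T(s) itself (integer coefficients, no common factor, positive leading denominator coefficient)

Answer: (3*s^3 - 3*s^2 - 3*s - 6)/(s^5 - 4*s^4 + 3*s^3 - 5*s^2 + 20*s - 15)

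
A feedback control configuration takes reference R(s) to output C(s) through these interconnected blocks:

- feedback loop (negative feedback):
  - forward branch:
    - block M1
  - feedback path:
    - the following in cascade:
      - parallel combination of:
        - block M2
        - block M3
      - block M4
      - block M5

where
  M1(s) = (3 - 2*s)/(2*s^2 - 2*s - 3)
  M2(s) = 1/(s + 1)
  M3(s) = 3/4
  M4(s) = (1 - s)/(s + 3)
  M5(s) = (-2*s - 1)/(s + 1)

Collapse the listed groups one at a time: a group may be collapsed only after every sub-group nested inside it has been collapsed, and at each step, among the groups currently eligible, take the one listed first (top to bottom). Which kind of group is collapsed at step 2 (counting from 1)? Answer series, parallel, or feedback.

(1) sum the parallel branches M2, M3
(2) series reduction of (M2+M3), M4, M5
(3) feedback reduction of M1, ((M2+M3)*M4*M5)
Step 2 collapses a series group.

Answer: series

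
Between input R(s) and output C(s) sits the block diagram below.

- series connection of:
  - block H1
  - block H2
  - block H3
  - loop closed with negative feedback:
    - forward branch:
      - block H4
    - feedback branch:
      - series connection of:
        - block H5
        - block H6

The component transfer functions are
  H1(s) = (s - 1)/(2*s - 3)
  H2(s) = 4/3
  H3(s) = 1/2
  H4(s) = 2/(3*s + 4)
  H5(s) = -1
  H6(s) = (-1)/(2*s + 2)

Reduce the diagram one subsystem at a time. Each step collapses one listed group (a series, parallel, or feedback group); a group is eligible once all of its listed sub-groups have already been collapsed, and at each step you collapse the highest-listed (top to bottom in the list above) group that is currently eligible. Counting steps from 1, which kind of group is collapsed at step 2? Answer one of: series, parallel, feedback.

Step 1. multiply H5, H6 (series)
Step 2. reduce the feedback loop with forward H4 and return (H5*H6)
Step 3. combine H1, H2, H3, [H4/(1+H4*(H5*H6))] in series
So the answer for step 2 is feedback.

Final answer: feedback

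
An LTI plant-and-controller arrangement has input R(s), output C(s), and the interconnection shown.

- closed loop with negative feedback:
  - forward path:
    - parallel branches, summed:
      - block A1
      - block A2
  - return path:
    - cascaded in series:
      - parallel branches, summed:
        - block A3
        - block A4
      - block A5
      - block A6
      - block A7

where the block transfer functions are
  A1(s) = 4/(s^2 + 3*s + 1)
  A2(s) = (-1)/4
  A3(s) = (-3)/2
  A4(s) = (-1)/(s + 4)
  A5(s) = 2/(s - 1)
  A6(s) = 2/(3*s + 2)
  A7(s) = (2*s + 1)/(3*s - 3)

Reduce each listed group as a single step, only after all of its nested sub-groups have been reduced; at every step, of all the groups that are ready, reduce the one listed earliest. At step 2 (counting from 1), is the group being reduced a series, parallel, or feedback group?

[1] add A1, A2 (parallel)
[2] sum the parallel branches A3, A4
[3] combine (A3+A4), A5, A6, A7 in series
[4] close the feedback loop around (A1+A2), ((A3+A4)*A5*A6*A7)
So the answer for step 2 is parallel.

Therefore the answer is parallel.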